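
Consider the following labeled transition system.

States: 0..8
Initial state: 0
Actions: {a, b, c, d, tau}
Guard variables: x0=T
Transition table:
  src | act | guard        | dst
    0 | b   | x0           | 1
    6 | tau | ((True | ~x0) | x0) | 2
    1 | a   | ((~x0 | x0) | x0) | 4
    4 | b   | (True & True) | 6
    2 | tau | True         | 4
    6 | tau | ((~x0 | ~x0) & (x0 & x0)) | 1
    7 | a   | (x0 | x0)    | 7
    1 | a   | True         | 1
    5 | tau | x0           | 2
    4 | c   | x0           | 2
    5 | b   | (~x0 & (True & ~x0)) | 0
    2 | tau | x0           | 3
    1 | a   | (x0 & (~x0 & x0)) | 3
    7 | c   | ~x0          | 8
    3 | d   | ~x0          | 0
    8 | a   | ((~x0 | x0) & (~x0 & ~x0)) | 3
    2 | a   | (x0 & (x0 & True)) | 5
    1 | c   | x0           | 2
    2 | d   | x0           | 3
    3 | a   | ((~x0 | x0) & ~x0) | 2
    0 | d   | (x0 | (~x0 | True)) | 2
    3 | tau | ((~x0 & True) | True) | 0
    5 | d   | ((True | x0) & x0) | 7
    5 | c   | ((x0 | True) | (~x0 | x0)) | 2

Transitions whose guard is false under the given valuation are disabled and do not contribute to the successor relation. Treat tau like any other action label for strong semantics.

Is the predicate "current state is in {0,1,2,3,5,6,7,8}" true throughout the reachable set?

Answer: INVARIANT VIOLATED at state 4

Working:
Allowed set {0,1,2,3,5,6,7,8}
Reach set: {0,1,2,3,4,5,6,7}
  0: ok
  1: ok
  2: ok
  3: ok
  4: outside
  5: ok
  6: ok
  7: ok
reach 4 via b·a — violates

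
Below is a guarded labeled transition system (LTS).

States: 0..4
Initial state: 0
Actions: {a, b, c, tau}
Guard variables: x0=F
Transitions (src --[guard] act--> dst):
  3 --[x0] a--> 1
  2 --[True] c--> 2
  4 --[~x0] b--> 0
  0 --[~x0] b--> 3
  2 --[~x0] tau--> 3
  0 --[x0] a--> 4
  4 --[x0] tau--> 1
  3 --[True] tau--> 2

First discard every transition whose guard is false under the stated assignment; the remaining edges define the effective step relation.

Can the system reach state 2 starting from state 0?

Guard filter leaves 5 enabled edge(s).
L0 = {0}
L1 = {3}  cumulative {0,3}
L2 = {2}  cumulative {0,2,3}
R = {0,2,3}
trace reaching 2: b·tau

Answer: REACHABLE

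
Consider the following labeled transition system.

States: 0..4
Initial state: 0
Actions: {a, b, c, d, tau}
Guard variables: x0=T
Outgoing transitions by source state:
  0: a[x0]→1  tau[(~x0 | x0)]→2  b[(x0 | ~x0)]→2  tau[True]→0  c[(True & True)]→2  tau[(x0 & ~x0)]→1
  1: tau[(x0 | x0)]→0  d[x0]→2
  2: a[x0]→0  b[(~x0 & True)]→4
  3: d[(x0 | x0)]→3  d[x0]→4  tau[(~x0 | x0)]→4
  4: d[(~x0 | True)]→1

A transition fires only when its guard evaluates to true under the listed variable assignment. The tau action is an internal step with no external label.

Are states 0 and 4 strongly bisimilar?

Answer: NOT BISIMILAR

Analysis:
Refine partition for ~:
  round 0: {{0,1,2,3,4}}
  round 1: {{0},{1,3},{2},{4}}
  round 2: {{0},{1},{2},{3},{4}}
stable after 3 split(s): 5 block(s)
0∈{0}, 4∈{4}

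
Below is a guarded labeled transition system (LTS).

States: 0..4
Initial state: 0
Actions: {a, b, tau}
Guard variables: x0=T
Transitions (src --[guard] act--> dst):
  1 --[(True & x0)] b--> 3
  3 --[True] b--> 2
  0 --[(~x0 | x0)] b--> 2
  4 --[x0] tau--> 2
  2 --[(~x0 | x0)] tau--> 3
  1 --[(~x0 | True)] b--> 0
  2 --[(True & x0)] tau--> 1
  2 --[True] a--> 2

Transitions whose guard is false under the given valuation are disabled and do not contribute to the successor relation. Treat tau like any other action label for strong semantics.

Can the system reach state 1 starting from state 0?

Answer: REACHABLE

Working:
8 transition(s) survive guard evaluation.
depth 0: {0}
depth 1: {2}  total {0,2}
depth 2: {1,3}  total {0,1,2,3}
R = {0,1,2,3}
witness 1: b·tau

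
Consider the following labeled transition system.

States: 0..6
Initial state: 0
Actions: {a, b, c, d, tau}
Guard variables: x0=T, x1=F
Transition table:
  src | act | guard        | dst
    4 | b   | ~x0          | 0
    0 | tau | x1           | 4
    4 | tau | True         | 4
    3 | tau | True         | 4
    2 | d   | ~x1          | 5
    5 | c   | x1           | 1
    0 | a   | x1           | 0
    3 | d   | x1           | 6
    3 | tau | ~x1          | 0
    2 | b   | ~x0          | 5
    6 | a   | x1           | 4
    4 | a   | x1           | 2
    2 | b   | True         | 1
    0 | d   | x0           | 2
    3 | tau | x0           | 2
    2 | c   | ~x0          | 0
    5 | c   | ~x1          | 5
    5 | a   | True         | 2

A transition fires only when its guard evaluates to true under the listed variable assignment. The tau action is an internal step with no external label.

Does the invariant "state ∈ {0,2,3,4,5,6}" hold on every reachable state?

Answer: INVARIANT VIOLATED at state 1

Trace:
Safe = {0,2,3,4,5,6}
Reach set: {0,1,2,5}
  0: ok
  1: outside
  2: ok
  5: ok
witness against invariant: d·b → 1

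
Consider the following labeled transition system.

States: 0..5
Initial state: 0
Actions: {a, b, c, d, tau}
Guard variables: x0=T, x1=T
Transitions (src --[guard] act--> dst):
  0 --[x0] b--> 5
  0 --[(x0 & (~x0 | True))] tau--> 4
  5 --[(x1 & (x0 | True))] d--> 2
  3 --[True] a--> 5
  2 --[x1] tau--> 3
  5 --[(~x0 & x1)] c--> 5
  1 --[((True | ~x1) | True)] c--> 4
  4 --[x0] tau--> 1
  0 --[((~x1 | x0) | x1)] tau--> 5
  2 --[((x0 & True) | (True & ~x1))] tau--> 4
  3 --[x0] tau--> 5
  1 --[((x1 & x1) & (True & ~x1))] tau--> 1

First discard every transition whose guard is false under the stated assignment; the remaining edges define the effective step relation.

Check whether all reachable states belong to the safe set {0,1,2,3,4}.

Answer: INVARIANT VIOLATED at state 5

Trace:
Inv-set: {0,1,2,3,4}
Reachable = {0,1,2,3,4,5}
  0: ok
  1: ok
  2: ok
  3: ok
  4: ok
  5: VIOLATES
counterexample path to 5: b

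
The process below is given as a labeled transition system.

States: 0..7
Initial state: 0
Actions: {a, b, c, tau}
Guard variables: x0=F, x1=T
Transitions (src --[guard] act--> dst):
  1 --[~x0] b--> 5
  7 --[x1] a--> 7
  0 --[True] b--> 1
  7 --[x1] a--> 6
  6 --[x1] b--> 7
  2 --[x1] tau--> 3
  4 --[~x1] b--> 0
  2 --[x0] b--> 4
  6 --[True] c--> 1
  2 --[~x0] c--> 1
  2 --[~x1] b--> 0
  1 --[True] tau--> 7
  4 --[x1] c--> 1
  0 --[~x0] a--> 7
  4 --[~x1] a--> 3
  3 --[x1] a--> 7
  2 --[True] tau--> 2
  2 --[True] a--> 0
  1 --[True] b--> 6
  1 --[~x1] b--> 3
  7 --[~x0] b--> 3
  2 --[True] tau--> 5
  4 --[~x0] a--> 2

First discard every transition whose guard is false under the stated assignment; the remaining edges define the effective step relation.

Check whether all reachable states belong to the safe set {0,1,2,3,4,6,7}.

Inv-set: {0,1,2,3,4,6,7}
R = {0,1,3,5,6,7}
  0: safe
  1: safe
  3: safe
  5: VIOLATES
  6: safe
  7: safe
reach 5 via b·b — violates

Answer: INVARIANT VIOLATED at state 5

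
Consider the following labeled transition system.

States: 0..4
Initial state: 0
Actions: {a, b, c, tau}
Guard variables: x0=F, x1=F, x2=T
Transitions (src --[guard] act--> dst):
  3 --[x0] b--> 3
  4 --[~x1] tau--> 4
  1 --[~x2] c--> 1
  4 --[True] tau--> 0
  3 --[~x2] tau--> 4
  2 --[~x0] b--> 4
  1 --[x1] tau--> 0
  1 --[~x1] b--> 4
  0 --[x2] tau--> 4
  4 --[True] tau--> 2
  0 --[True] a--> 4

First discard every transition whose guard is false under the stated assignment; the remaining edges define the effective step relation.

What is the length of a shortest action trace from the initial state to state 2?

Answer: 2

Trace:
Layered search for 2:
  Layer 0: {0}
  Layer 1: {4}
  Layer 2: {2}
2 enters at depth 2; path a·tau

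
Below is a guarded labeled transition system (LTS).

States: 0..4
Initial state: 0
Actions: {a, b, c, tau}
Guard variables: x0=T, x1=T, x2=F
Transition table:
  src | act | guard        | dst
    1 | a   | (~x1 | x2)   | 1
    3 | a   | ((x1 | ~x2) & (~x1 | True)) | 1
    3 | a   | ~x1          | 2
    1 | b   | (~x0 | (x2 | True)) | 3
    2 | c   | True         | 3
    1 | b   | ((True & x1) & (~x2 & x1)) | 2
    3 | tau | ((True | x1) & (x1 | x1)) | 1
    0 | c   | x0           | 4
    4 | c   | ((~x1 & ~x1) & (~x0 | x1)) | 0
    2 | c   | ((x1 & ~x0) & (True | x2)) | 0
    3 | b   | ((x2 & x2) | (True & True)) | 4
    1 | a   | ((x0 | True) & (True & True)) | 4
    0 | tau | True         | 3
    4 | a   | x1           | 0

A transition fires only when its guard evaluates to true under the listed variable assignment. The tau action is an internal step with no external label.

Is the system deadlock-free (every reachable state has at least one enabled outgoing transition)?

Answer: DEADLOCK-FREE

Trace:
Reachable = {0,1,2,3,4}
  0: c→4  tau→3  [deg 2]
  1: a→4  b→2  b→3  [deg 3]
  2: c→3  [deg 1]
  3: a→1  b→4  tau→1  [deg 3]
  4: a→0  [deg 1]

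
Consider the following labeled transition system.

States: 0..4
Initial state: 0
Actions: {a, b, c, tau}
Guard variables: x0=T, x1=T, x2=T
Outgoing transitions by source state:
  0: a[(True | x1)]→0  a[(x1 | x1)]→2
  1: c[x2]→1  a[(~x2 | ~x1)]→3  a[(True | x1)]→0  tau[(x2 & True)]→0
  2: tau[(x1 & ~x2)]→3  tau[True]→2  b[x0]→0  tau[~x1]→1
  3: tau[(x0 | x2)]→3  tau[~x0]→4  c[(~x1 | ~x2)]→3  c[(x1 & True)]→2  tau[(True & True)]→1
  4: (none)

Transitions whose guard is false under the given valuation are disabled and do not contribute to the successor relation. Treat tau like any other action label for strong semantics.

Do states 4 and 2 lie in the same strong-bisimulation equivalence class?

Answer: NOT BISIMILAR

Analysis:
Compute ~ classes (split until stable):
  P[0] = {{0,1,2,3,4}}
  P[1] = {{0},{1},{2},{3},{4}}
stable after 2 split(s): 5 block(s)
class of 4: {4}; class of 2: {2}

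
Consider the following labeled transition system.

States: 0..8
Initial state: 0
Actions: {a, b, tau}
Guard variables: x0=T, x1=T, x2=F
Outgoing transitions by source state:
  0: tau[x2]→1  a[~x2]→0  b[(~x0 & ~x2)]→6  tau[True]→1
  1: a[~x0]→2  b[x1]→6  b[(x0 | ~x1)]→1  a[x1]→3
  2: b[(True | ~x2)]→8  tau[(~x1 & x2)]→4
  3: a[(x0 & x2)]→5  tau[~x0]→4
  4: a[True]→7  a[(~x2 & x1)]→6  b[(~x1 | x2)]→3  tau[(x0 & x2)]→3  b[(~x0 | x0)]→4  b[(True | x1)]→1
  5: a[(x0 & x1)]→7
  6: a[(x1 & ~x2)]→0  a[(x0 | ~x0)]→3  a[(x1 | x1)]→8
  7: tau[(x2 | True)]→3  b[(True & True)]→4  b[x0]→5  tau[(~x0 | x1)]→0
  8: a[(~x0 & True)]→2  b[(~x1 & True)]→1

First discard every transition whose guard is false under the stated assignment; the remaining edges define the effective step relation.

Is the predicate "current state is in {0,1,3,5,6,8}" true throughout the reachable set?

Allowed set {0,1,3,5,6,8}
Reachable = {0,1,3,6,8}
  0: ok
  1: ok
  3: ok
  6: ok
  8: ok

Answer: INVARIANT HOLDS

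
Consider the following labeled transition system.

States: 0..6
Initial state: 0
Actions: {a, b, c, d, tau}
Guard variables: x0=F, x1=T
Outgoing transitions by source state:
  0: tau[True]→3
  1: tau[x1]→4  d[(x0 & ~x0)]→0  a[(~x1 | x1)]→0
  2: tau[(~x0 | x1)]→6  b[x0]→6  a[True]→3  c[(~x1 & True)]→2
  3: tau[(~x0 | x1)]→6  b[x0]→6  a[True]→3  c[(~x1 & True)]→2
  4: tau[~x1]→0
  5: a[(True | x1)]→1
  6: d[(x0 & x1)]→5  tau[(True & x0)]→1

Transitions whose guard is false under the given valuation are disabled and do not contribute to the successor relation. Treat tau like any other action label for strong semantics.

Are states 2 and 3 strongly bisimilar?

Compute ~ classes (split until stable):
  π0 = {{0,1,2,3,4,5,6}}
  π1 = {{0},{1,2,3},{4,6},{5}}
  π2 = {{0},{1},{2,3},{4,6},{5}}
Fixed point at round 3; 5 class(es).
[2]={2,3}  [3]={2,3}

Answer: BISIMILAR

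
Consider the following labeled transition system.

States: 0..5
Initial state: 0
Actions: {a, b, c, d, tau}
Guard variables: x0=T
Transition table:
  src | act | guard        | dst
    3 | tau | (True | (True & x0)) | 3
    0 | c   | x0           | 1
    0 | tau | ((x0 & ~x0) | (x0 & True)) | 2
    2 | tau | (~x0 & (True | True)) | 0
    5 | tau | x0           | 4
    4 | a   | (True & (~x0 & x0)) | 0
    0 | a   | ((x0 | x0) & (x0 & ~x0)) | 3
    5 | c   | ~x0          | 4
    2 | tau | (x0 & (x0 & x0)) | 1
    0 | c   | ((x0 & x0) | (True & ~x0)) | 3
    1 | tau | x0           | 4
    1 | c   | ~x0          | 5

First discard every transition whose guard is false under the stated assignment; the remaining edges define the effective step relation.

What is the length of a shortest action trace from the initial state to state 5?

BFS to 5:
  L0 = {0}
  L1 = {1,2,3}
  L2 = {4}
5 never appears.

Answer: UNREACHABLE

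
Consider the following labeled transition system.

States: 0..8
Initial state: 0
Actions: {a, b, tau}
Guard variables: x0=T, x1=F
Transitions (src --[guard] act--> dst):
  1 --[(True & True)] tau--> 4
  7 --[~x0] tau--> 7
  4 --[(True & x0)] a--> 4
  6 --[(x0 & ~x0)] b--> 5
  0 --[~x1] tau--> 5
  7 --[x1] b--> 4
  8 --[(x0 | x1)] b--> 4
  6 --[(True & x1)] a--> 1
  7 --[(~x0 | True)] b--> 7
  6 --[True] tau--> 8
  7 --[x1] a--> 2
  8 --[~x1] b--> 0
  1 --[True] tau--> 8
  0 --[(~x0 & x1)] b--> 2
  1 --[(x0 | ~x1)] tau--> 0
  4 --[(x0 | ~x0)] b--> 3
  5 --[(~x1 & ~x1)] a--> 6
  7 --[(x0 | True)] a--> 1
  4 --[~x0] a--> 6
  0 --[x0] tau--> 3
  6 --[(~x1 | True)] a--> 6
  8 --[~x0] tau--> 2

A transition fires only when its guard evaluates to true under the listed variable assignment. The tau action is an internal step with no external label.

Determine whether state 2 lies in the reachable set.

Answer: UNREACHABLE

Trace:
After dropping false guards: 14 live edges.
depth 0: {0}
depth 1: {3,5}  total {0,3,5}
depth 2: {6}  total {0,3,5,6}
depth 3: {8}  total {0,3,5,6,8}
depth 4: {4}  total {0,3,4,5,6,8}
R = {0,3,4,5,6,8}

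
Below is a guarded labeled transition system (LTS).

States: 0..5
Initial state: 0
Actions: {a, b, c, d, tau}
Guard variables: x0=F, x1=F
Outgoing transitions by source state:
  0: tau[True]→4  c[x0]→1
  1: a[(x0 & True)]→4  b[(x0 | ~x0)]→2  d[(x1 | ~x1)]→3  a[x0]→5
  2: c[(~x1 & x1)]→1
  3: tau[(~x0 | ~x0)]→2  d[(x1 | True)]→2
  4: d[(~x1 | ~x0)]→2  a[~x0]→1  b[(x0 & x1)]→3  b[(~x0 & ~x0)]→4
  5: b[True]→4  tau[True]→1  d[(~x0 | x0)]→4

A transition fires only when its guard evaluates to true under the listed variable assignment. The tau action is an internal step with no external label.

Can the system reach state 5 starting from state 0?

After dropping false guards: 11 live edges.
depth 0: {0}
depth 1: {4}  now seen {0,4}
depth 2: {1,2}  now seen {0,1,2,4}
depth 3: {3}  now seen {0,1,2,3,4}
R = {0,1,2,3,4}

Answer: UNREACHABLE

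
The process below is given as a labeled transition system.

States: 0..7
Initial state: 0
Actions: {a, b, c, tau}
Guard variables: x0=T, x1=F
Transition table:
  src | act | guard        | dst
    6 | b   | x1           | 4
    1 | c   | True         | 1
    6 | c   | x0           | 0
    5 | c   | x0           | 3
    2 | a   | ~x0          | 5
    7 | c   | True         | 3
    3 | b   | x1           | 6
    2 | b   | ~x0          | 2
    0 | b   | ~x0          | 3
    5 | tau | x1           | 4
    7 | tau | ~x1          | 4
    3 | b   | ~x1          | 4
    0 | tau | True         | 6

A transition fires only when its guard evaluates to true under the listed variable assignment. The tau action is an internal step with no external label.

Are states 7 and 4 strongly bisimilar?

Bisimulation quotient by refinement:
  round 0: {{0,1,2,3,4,5,6,7}}
  round 1: {{0},{1,5,6},{2,4},{3},{7}}
  round 2: {{0},{1},{2,4},{3},{5},{6},{7}}
7 equivalence class(es) (converged in 3)
7∈{7}, 4∈{2,4}

Answer: NOT BISIMILAR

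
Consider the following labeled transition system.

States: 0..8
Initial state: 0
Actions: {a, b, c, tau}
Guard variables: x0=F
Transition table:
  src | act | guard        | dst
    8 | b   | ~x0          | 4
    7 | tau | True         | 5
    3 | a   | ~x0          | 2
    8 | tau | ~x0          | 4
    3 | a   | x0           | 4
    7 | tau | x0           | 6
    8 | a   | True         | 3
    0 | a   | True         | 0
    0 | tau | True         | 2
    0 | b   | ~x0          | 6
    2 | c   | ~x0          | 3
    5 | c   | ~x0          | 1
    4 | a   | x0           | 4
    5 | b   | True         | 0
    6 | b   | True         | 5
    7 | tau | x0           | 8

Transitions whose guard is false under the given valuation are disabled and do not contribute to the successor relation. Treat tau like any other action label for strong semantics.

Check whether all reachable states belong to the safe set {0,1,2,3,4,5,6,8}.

Answer: INVARIANT HOLDS

Analysis:
Safe = {0,1,2,3,4,5,6,8}
Reachable = {0,1,2,3,5,6}
  0: ✓
  1: ✓
  2: ✓
  3: ✓
  5: ✓
  6: ✓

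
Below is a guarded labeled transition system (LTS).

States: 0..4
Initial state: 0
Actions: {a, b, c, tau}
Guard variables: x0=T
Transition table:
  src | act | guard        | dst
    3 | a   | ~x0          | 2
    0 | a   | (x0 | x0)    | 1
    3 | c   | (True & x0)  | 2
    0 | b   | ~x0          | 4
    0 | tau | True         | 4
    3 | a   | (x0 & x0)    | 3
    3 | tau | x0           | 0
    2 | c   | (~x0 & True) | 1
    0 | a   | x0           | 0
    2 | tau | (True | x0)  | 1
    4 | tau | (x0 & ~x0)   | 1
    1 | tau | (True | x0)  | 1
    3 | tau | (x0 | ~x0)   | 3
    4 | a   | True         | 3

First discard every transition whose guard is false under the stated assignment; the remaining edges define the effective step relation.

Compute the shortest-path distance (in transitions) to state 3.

Layered search for 3:
  Layer 0: {0}
  Layer 1: {1,4}
  Layer 2: {3}
3 enters at depth 2; path tau·a

Answer: 2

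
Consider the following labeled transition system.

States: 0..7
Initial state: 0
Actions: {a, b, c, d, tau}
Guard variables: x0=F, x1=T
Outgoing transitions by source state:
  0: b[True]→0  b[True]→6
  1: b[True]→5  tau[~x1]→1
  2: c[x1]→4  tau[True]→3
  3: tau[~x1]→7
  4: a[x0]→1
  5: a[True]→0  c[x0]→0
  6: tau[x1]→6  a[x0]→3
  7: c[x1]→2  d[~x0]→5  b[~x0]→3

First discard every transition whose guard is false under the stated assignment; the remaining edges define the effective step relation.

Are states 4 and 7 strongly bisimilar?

Answer: NOT BISIMILAR

Working:
Compute ~ classes (split until stable):
  P[0] = {{0,1,2,3,4,5,6,7}}
  P[1] = {{0,1},{2},{3,4},{5},{6},{7}}
  P[2] = {{0},{1},{2},{3,4},{5},{6},{7}}
stable after 3 split(s): 7 block(s)
[4]={3,4}  [7]={7}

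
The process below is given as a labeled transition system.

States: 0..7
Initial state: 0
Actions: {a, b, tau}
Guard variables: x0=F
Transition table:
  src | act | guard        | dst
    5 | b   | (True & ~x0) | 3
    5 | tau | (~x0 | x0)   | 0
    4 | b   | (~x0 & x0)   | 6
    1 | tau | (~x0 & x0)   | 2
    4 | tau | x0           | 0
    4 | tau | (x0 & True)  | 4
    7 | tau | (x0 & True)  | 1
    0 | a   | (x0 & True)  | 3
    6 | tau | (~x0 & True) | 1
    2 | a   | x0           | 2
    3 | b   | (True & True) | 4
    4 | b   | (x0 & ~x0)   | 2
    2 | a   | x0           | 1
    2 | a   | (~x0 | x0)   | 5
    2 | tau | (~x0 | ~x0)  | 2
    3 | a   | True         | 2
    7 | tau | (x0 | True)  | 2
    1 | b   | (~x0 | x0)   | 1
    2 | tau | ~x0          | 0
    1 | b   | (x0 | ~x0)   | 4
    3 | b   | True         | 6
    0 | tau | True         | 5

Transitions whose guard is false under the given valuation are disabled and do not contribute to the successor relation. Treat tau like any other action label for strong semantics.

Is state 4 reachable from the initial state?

13 transition(s) survive guard evaluation.
depth 0: {0}
depth 1: {5}  now seen {0,5}
depth 2: {3}  now seen {0,3,5}
depth 3: {2,4,6}  now seen {0,2,3,4,5,6}
depth 4: {1}  now seen {0,1,2,3,4,5,6}
R = {0,1,2,3,4,5,6}
Path to 4: tau·b·b

Answer: REACHABLE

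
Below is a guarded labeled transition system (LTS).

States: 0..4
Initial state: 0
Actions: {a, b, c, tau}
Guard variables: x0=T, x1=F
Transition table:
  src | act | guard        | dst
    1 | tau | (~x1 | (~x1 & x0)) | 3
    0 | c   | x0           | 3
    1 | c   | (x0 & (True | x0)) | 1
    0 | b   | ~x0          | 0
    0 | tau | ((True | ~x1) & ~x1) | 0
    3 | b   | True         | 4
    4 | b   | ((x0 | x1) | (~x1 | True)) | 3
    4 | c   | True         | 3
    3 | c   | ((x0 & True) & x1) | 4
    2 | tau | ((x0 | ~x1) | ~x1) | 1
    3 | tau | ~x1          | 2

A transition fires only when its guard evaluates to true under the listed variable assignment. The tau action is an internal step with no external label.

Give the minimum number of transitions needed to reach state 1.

Answer: 3

Working:
Breadth-first toward 1:
  L0 = {0}
  L1 = {3}
  L2 = {2,4}
  L3 = {1}
depth(1)=3, e.g. c·tau·tau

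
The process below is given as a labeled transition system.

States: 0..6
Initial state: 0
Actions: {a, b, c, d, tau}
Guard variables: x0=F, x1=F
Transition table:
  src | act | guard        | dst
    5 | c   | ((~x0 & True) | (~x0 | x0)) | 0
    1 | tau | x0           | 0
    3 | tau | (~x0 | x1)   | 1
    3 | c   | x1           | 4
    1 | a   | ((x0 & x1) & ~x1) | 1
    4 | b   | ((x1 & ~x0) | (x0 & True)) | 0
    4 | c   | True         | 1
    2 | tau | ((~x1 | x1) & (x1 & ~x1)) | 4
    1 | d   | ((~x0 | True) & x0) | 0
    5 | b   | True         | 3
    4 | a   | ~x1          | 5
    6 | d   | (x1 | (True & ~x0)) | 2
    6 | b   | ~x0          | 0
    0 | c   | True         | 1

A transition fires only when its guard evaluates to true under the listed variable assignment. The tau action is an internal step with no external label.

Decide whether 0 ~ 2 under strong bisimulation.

Answer: NOT BISIMILAR

Working:
Bisimulation quotient by refinement:
  π0 = {{0,1,2,3,4,5,6}}
  π1 = {{0},{1,2},{3},{4},{5},{6}}
6 equivalence class(es) (converged in 2)
[0]={0}  [2]={1,2}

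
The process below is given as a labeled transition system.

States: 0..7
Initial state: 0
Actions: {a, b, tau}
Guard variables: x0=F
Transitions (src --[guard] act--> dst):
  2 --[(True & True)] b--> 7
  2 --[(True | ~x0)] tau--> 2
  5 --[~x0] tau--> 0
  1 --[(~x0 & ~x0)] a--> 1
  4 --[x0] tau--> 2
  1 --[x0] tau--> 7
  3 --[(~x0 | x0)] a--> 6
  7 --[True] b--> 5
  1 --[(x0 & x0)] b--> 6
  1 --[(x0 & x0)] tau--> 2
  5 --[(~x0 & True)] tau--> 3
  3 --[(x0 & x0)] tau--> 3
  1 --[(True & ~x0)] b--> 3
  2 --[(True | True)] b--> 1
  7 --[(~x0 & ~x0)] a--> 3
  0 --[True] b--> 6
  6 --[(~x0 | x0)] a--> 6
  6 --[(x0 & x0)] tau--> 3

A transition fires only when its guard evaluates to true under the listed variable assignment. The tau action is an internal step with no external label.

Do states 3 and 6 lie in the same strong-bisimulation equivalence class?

Answer: BISIMILAR

Working:
Compute ~ classes (split until stable):
  round 0: {{0,1,2,3,4,5,6,7}}
  round 1: {{0},{1,7},{2},{3,6},{4},{5}}
  round 2: {{0},{1},{2},{3,6},{4},{5},{7}}
stable after 3 split(s): 7 block(s)
[3]={3,6}  [6]={3,6}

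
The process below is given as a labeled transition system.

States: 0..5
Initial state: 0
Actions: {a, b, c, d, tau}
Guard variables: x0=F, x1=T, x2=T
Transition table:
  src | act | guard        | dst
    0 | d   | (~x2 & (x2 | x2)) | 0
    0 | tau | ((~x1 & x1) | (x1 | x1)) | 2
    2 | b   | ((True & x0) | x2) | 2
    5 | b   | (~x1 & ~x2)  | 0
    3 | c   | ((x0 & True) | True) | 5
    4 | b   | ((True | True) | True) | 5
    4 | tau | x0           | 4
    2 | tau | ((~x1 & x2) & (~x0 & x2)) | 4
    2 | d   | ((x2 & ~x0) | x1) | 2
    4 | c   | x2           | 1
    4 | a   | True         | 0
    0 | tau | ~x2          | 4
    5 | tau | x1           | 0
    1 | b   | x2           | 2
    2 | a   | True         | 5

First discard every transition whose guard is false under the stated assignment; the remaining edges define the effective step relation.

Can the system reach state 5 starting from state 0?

Answer: REACHABLE

Analysis:
10 transition(s) survive guard evaluation.
depth 0: {0}
depth 1: {2}  total {0,2}
depth 2: {5}  total {0,2,5}
Reach set: {0,2,5}
trace reaching 5: tau·a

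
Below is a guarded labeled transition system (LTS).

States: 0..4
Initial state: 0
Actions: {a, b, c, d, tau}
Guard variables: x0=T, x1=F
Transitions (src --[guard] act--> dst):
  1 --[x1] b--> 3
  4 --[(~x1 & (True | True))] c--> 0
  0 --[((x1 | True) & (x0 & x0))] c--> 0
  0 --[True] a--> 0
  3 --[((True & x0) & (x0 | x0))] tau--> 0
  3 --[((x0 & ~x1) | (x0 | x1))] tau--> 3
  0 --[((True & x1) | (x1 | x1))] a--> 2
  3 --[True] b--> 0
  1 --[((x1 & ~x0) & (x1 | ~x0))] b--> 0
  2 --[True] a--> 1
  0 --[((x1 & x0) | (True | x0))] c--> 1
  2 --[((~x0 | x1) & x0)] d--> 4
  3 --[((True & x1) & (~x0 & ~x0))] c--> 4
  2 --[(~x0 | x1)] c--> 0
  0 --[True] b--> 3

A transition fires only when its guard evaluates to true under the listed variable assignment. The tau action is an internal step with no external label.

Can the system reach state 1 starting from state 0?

Guard filter leaves 9 enabled edge(s).
Layer 0: {0}
Layer 1: {1,3}  cumulative {0,1,3}
Reach set: {0,1,3}
Path to 1: c

Answer: REACHABLE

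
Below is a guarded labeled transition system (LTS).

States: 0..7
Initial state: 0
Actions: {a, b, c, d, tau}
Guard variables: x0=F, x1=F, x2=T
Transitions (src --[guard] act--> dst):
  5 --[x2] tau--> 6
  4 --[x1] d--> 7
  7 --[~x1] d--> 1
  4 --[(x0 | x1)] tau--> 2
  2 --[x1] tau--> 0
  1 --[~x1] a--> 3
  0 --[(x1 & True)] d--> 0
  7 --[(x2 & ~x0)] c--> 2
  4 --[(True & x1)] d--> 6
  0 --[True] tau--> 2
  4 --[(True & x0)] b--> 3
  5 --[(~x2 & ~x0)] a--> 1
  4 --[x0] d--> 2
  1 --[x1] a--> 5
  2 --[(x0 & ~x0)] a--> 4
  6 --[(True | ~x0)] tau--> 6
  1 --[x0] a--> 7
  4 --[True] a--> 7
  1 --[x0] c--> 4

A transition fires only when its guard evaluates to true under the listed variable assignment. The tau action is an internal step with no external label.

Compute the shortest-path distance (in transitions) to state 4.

Breadth-first toward 4:
  Layer 0: {0}
  Layer 1: {2}
4 never appears.

Answer: UNREACHABLE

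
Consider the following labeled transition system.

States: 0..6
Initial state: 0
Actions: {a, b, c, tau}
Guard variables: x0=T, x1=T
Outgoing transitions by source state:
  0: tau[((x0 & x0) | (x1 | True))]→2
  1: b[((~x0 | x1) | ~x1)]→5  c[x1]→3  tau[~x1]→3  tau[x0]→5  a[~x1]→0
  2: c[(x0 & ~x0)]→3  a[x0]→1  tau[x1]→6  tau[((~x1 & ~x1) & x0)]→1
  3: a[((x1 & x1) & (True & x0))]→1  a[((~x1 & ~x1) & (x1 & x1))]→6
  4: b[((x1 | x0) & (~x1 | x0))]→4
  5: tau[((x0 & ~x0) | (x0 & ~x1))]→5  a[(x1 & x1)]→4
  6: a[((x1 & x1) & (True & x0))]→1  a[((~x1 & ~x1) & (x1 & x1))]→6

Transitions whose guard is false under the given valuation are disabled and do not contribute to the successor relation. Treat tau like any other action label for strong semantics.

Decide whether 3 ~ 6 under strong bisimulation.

Refine partition for ~:
  π0 = {{0,1,2,3,4,5,6}}
  π1 = {{0},{1},{2},{3,5,6},{4}}
  π2 = {{0},{1},{2},{3,6},{4},{5}}
6 equivalence class(es) (converged in 3)
class of 3: {3,6}; class of 6: {3,6}

Answer: BISIMILAR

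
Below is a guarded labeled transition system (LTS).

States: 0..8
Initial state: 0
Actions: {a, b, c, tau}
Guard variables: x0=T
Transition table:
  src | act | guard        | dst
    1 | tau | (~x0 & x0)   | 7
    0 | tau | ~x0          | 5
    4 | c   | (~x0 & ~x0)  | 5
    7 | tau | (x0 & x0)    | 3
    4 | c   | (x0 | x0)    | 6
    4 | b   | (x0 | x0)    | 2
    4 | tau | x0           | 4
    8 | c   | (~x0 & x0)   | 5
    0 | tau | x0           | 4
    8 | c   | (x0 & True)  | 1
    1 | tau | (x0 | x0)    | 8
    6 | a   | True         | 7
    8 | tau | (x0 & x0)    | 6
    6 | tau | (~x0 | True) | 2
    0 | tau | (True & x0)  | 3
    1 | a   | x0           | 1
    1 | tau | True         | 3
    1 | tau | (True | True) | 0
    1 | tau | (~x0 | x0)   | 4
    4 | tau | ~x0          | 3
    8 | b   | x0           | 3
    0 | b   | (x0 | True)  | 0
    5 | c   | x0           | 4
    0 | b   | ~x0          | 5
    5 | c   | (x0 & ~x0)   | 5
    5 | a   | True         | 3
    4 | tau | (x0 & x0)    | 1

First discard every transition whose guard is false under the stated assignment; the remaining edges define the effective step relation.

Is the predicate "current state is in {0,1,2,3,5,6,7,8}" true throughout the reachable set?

Allowed set {0,1,2,3,5,6,7,8}
Reachable = {0,1,2,3,4,6,7,8}
  0: ✓
  1: ✓
  2: ✓
  3: ✓
  4: ✗ unsafe
  6: ✓
  7: ✓
  8: ✓
counterexample path to 4: tau

Answer: INVARIANT VIOLATED at state 4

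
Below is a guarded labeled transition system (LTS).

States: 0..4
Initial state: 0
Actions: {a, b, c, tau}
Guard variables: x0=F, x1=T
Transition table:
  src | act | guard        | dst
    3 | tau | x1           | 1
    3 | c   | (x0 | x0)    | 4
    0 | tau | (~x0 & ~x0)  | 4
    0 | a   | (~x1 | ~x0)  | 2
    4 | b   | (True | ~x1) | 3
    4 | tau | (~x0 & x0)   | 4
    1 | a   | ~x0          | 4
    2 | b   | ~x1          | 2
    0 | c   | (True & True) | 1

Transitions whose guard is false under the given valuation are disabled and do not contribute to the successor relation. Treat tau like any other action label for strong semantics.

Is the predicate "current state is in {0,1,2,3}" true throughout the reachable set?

Answer: INVARIANT VIOLATED at state 4

Trace:
Safe = {0,1,2,3}
R = {0,1,2,3,4}
  0: safe
  1: safe
  2: safe
  3: safe
  4: outside
reach 4 via tau — violates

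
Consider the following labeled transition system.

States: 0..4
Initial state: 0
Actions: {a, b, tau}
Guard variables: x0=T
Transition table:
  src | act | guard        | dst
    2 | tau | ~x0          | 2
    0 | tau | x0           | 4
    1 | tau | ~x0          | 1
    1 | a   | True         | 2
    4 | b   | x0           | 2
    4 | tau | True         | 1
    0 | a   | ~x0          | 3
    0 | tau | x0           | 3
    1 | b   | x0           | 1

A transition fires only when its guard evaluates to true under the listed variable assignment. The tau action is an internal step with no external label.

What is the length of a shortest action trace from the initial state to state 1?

Breadth-first toward 1:
  Layer 0: {0}
  Layer 1: {3,4}
  Layer 2: {1,2}
first hit 1 at d=2 via tau·tau

Answer: 2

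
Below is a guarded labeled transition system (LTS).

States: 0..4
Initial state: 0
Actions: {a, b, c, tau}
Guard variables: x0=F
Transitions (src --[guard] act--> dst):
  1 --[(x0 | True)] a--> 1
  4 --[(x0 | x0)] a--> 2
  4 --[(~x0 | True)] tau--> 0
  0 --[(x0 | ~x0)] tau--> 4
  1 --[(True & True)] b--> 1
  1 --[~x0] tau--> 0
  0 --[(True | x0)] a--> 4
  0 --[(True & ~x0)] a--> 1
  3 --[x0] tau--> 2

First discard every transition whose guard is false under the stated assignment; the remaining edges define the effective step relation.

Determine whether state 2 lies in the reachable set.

7 transition(s) survive guard evaluation.
Layer 0: {0}
Layer 1: {1,4}  cumulative {0,1,4}
Reach set: {0,1,4}

Answer: UNREACHABLE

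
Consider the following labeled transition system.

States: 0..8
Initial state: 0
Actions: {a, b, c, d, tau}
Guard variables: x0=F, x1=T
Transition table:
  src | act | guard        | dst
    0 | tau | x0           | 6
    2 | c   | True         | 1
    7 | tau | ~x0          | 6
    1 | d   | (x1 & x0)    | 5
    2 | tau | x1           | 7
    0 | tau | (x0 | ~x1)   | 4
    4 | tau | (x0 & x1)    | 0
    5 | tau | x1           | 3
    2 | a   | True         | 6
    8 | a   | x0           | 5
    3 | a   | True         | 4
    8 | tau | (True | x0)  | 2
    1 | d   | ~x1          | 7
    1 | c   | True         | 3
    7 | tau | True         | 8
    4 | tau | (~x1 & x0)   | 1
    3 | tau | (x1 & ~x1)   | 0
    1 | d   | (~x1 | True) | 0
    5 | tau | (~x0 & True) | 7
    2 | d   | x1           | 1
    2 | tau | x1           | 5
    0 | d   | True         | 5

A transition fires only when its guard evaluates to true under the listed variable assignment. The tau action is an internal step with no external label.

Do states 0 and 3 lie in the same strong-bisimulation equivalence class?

Answer: NOT BISIMILAR

Trace:
Compute ~ classes (split until stable):
  π0 = {{0,1,2,3,4,5,6,7,8}}
  π1 = {{0},{1},{2},{3},{4,6},{5,7,8}}
  π2 = {{0},{1},{2},{3},{4,6},{5},{7},{8}}
8 equivalence class(es) (converged in 3)
class of 0: {0}; class of 3: {3}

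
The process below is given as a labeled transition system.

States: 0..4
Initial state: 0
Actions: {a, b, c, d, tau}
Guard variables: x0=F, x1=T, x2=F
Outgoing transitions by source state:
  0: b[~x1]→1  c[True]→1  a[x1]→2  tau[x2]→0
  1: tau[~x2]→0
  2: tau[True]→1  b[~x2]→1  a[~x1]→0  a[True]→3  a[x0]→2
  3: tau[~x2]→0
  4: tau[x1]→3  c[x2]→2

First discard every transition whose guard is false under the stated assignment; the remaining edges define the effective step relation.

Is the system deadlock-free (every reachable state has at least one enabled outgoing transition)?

Answer: DEADLOCK-FREE

Analysis:
Reachable = {0,1,2,3}
  0: a→2  c→1  [2 exit(s)]
  1: tau→0  [1 exit(s)]
  2: a→3  b→1  tau→1  [3 exit(s)]
  3: tau→0  [1 exit(s)]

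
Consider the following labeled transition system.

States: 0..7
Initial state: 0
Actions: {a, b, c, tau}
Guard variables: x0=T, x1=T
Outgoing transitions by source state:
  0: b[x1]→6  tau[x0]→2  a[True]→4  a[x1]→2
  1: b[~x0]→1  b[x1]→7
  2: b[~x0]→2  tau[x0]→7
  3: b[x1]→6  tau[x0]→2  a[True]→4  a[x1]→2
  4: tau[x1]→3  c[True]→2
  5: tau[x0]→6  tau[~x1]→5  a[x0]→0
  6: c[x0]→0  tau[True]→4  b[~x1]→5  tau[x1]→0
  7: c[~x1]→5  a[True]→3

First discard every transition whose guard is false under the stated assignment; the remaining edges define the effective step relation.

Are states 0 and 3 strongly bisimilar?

Bisimulation quotient by refinement:
  P[0] = {{0,1,2,3,4,5,6,7}}
  P[1] = {{0,3},{1},{2},{4,6},{5},{7}}
  P[2] = {{0,3},{1},{2},{4},{5},{6},{7}}
stable after 3 split(s): 7 block(s)
[0]={0,3}  [3]={0,3}

Answer: BISIMILAR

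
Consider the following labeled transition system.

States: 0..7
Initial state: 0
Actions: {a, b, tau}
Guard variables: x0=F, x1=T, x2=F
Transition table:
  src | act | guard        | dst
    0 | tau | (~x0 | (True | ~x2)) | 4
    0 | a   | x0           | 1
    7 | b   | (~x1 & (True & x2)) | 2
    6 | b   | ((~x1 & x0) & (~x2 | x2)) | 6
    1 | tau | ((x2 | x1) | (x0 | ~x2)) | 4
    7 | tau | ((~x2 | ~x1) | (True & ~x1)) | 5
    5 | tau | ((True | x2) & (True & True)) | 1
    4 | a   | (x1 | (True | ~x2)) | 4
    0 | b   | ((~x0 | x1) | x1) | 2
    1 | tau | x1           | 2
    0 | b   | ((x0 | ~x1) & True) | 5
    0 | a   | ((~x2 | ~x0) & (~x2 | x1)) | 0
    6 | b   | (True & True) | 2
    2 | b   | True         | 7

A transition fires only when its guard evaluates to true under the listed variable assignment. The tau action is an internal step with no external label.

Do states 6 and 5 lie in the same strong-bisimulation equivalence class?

Compute ~ classes (split until stable):
  π0 = {{0,1,2,3,4,5,6,7}}
  π1 = {{0},{1,5,7},{2,6},{3},{4}}
  π2 = {{0},{1},{2},{3},{4},{5,7},{6}}
  π3 = {{0},{1},{2},{3},{4},{5},{6},{7}}
8 equivalence class(es) (converged in 4)
[6]={6}  [5]={5}

Answer: NOT BISIMILAR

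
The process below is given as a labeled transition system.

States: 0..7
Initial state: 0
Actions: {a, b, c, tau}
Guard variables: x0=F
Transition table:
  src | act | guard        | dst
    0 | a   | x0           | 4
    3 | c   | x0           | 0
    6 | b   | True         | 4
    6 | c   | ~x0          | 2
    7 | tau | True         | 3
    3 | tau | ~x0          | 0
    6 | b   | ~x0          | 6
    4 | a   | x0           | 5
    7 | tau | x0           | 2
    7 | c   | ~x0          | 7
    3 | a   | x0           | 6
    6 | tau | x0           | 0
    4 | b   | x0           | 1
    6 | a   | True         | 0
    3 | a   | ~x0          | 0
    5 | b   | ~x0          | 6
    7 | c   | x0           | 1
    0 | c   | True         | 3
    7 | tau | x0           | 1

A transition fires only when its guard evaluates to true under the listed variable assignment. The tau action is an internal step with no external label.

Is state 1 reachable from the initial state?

Guard filter leaves 10 enabled edge(s).
L0 = {0}
L1 = {3}  cumulative {0,3}
Reach set: {0,3}

Answer: UNREACHABLE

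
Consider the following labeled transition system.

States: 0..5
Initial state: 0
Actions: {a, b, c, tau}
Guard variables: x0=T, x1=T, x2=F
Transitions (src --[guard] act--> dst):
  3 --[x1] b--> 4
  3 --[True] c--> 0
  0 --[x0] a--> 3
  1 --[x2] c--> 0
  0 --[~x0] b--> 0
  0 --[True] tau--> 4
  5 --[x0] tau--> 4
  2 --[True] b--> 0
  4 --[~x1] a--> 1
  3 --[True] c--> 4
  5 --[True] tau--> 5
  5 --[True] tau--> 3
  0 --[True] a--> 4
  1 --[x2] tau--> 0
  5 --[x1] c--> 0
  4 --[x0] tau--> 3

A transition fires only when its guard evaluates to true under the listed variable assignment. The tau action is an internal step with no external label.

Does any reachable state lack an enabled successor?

Reach set: {0,3,4}
  0: a→3  a→4  tau→4  [3 out]
  3: b→4  c→0  c→4  [3 out]
  4: tau→3  [1 out]

Answer: DEADLOCK-FREE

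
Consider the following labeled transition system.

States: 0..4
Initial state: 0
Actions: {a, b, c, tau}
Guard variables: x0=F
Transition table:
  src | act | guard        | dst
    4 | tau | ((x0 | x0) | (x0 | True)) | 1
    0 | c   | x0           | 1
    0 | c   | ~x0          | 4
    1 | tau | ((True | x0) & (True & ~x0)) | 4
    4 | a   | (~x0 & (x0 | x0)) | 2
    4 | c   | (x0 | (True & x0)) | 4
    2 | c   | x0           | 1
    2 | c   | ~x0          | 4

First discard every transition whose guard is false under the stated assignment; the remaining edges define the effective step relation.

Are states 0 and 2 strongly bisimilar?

Answer: BISIMILAR

Working:
Bisimulation quotient by refinement:
  P[0] = {{0,1,2,3,4}}
  P[1] = {{0,2},{1,4},{3}}
3 equivalence class(es) (converged in 2)
[0]={0,2}  [2]={0,2}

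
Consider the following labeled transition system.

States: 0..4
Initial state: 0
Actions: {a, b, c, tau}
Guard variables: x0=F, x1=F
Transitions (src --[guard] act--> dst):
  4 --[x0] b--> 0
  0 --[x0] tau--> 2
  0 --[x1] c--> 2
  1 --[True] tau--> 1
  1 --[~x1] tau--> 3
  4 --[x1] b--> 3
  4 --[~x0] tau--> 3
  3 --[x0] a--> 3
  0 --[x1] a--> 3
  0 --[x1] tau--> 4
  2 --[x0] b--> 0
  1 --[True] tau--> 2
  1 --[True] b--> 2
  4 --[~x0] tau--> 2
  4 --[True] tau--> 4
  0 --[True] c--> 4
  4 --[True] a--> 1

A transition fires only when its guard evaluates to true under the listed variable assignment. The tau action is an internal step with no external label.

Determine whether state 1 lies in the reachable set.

Answer: REACHABLE

Analysis:
9 transition(s) survive guard evaluation.
Layer 0: {0}
Layer 1: {4}  total {0,4}
Layer 2: {1,2,3}  total {0,1,2,3,4}
Reach set: {0,1,2,3,4}
trace reaching 1: c·a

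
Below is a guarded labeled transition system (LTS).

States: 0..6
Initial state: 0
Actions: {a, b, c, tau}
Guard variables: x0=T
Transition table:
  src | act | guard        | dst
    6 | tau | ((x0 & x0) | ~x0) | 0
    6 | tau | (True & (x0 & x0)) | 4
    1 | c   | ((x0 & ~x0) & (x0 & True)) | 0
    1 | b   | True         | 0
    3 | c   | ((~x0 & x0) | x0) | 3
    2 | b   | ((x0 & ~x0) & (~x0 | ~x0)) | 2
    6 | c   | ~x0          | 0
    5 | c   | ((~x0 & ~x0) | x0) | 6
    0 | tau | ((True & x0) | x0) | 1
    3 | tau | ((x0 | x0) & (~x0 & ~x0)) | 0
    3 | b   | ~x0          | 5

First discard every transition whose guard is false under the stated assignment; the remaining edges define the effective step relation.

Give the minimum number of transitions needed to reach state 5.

Answer: UNREACHABLE

Analysis:
Breadth-first toward 5:
  L0 = {0}
  L1 = {1}
5 never appears.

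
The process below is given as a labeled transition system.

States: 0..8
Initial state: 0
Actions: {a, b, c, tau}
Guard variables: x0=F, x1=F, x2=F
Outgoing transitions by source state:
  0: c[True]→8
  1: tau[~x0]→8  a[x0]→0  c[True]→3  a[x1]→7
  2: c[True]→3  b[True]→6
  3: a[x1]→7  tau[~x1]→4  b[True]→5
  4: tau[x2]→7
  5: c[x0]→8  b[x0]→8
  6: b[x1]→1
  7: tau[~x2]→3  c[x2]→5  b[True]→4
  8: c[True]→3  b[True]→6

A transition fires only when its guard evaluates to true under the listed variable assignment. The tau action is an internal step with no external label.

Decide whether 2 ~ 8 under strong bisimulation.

Answer: BISIMILAR

Analysis:
Refine partition for ~:
  π0 = {{0,1,2,3,4,5,6,7,8}}
  π1 = {{0},{1},{2,8},{3,7},{4,5,6}}
  π2 = {{0},{1},{2,8},{3},{4,5,6},{7}}
6 equivalence class(es) (converged in 3)
[2]={2,8}  [8]={2,8}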